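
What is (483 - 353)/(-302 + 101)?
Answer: -130/201 ≈ -0.64677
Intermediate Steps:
(483 - 353)/(-302 + 101) = 130/(-201) = 130*(-1/201) = -130/201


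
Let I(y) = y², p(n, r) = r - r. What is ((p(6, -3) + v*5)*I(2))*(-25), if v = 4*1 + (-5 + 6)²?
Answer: -2500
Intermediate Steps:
p(n, r) = 0
v = 5 (v = 4 + 1² = 4 + 1 = 5)
((p(6, -3) + v*5)*I(2))*(-25) = ((0 + 5*5)*2²)*(-25) = ((0 + 25)*4)*(-25) = (25*4)*(-25) = 100*(-25) = -2500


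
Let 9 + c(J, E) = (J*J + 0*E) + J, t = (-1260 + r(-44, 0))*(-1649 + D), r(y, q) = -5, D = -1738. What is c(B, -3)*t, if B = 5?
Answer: 89975655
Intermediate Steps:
t = 4284555 (t = (-1260 - 5)*(-1649 - 1738) = -1265*(-3387) = 4284555)
c(J, E) = -9 + J + J² (c(J, E) = -9 + ((J*J + 0*E) + J) = -9 + ((J² + 0) + J) = -9 + (J² + J) = -9 + (J + J²) = -9 + J + J²)
c(B, -3)*t = (-9 + 5 + 5²)*4284555 = (-9 + 5 + 25)*4284555 = 21*4284555 = 89975655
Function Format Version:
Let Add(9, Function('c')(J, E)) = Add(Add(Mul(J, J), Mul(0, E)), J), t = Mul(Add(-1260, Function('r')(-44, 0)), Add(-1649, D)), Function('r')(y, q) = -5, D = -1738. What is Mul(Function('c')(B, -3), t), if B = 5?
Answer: 89975655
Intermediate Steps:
t = 4284555 (t = Mul(Add(-1260, -5), Add(-1649, -1738)) = Mul(-1265, -3387) = 4284555)
Function('c')(J, E) = Add(-9, J, Pow(J, 2)) (Function('c')(J, E) = Add(-9, Add(Add(Mul(J, J), Mul(0, E)), J)) = Add(-9, Add(Add(Pow(J, 2), 0), J)) = Add(-9, Add(Pow(J, 2), J)) = Add(-9, Add(J, Pow(J, 2))) = Add(-9, J, Pow(J, 2)))
Mul(Function('c')(B, -3), t) = Mul(Add(-9, 5, Pow(5, 2)), 4284555) = Mul(Add(-9, 5, 25), 4284555) = Mul(21, 4284555) = 89975655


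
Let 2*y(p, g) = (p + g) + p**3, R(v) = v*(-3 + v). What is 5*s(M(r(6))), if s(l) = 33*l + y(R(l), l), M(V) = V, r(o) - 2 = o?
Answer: 161440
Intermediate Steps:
r(o) = 2 + o
y(p, g) = g/2 + p/2 + p**3/2 (y(p, g) = ((p + g) + p**3)/2 = ((g + p) + p**3)/2 = (g + p + p**3)/2 = g/2 + p/2 + p**3/2)
s(l) = 67*l/2 + l*(-3 + l)/2 + l**3*(-3 + l)**3/2 (s(l) = 33*l + (l/2 + (l*(-3 + l))/2 + (l*(-3 + l))**3/2) = 33*l + (l/2 + l*(-3 + l)/2 + (l**3*(-3 + l)**3)/2) = 33*l + (l/2 + l*(-3 + l)/2 + l**3*(-3 + l)**3/2) = 67*l/2 + l*(-3 + l)/2 + l**3*(-3 + l)**3/2)
5*s(M(r(6))) = 5*((2 + 6)*(64 + (2 + 6) + (2 + 6)**2*(-3 + (2 + 6))**3)/2) = 5*((1/2)*8*(64 + 8 + 8**2*(-3 + 8)**3)) = 5*((1/2)*8*(64 + 8 + 64*5**3)) = 5*((1/2)*8*(64 + 8 + 64*125)) = 5*((1/2)*8*(64 + 8 + 8000)) = 5*((1/2)*8*8072) = 5*32288 = 161440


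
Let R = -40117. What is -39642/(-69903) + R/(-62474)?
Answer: 1760297653/1455706674 ≈ 1.2092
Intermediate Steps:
-39642/(-69903) + R/(-62474) = -39642/(-69903) - 40117/(-62474) = -39642*(-1/69903) - 40117*(-1/62474) = 13214/23301 + 40117/62474 = 1760297653/1455706674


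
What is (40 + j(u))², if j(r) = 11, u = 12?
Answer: 2601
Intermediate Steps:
(40 + j(u))² = (40 + 11)² = 51² = 2601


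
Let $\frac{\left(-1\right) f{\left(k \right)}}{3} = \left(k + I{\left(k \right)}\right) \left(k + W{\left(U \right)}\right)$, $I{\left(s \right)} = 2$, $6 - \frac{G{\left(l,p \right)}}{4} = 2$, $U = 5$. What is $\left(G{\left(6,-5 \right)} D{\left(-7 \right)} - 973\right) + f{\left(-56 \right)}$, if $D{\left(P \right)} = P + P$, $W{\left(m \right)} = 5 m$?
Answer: $-6219$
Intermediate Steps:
$G{\left(l,p \right)} = 16$ ($G{\left(l,p \right)} = 24 - 8 = 16$)
$D{\left(P \right)} = 2 P$
$f{\left(k \right)} = - 3 \left(2 + k\right) \left(25 + k\right)$ ($f{\left(k \right)} = - 3 \left(k + 2\right) \left(k + 5 \cdot 5\right) = - 3 \left(2 + k\right) \left(k + 25\right) = - 3 \left(2 + k\right) \left(25 + k\right)$)
$\left(G{\left(6,-5 \right)} D{\left(-7 \right)} - 973\right) + f{\left(-56 \right)} = \left(16 \cdot 2 \left(-7\right) - 973\right) - \left(-4386 + 9408\right) = \left(16 \left(-14\right) - 973\right) - 5022 = \left(-224 - 973\right) - 5022 = -1197 - 5022 = -6219$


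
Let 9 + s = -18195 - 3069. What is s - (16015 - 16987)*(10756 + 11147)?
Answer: 21268443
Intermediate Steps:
s = -21273 (s = -9 + (-18195 - 3069) = -9 - 21264 = -21273)
s - (16015 - 16987)*(10756 + 11147) = -21273 - (16015 - 16987)*(10756 + 11147) = -21273 - (-972)*21903 = -21273 - 1*(-21289716) = -21273 + 21289716 = 21268443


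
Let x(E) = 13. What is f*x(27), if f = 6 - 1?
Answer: 65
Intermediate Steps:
f = 5
f*x(27) = 5*13 = 65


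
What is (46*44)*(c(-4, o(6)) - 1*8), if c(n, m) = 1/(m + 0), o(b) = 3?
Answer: -46552/3 ≈ -15517.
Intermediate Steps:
c(n, m) = 1/m
(46*44)*(c(-4, o(6)) - 1*8) = (46*44)*(1/3 - 1*8) = 2024*(1/3 - 8) = 2024*(-23/3) = -46552/3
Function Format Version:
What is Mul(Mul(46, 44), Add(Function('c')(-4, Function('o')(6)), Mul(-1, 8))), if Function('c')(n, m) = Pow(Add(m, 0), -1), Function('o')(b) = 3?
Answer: Rational(-46552, 3) ≈ -15517.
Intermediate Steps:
Function('c')(n, m) = Pow(m, -1)
Mul(Mul(46, 44), Add(Function('c')(-4, Function('o')(6)), Mul(-1, 8))) = Mul(Mul(46, 44), Add(Pow(3, -1), Mul(-1, 8))) = Mul(2024, Add(Rational(1, 3), -8)) = Mul(2024, Rational(-23, 3)) = Rational(-46552, 3)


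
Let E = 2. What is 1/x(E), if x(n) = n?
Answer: ½ ≈ 0.50000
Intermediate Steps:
1/x(E) = 1/2 = ½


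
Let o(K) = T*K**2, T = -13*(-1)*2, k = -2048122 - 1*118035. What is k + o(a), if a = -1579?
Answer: 62658109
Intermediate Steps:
k = -2166157 (k = -2048122 - 118035 = -2166157)
T = 26 (T = 13*2 = 26)
o(K) = 26*K**2
k + o(a) = -2166157 + 26*(-1579)**2 = -2166157 + 26*2493241 = -2166157 + 64824266 = 62658109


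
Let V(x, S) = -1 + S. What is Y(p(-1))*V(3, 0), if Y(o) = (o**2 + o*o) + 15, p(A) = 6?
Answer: -87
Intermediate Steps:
Y(o) = 15 + 2*o**2 (Y(o) = (o**2 + o**2) + 15 = 2*o**2 + 15 = 15 + 2*o**2)
Y(p(-1))*V(3, 0) = (15 + 2*6**2)*(-1 + 0) = (15 + 2*36)*(-1) = (15 + 72)*(-1) = 87*(-1) = -87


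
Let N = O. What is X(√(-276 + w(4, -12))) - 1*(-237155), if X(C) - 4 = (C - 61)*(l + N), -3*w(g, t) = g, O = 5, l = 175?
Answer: 226179 + 480*I*√39 ≈ 2.2618e+5 + 2997.6*I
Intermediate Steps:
w(g, t) = -g/3
N = 5
X(C) = -10976 + 180*C (X(C) = 4 + (C - 61)*(175 + 5) = 4 + (-61 + C)*180 = 4 + (-10980 + 180*C) = -10976 + 180*C)
X(√(-276 + w(4, -12))) - 1*(-237155) = (-10976 + 180*√(-276 - ⅓*4)) - 1*(-237155) = (-10976 + 180*√(-276 - 4/3)) + 237155 = (-10976 + 180*√(-832/3)) + 237155 = (-10976 + 180*(8*I*√39/3)) + 237155 = (-10976 + 480*I*√39) + 237155 = 226179 + 480*I*√39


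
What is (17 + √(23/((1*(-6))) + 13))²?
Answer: (102 + √330)²/36 ≈ 401.11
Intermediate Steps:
(17 + √(23/((1*(-6))) + 13))² = (17 + √(23/(-6) + 13))² = (17 + √(23*(-⅙) + 13))² = (17 + √(-23/6 + 13))² = (17 + √(55/6))² = (17 + √330/6)²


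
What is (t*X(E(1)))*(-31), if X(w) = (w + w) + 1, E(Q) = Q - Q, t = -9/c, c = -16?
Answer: -279/16 ≈ -17.438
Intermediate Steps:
t = 9/16 (t = -9/(-16) = -9*(-1/16) = 9/16 ≈ 0.56250)
E(Q) = 0
X(w) = 1 + 2*w (X(w) = 2*w + 1 = 1 + 2*w)
(t*X(E(1)))*(-31) = (9*(1 + 2*0)/16)*(-31) = (9*(1 + 0)/16)*(-31) = ((9/16)*1)*(-31) = (9/16)*(-31) = -279/16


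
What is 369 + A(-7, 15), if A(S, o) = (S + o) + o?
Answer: 392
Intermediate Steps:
A(S, o) = S + 2*o
369 + A(-7, 15) = 369 + (-7 + 2*15) = 369 + (-7 + 30) = 369 + 23 = 392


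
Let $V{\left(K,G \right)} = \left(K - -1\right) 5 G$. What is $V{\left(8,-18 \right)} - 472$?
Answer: $-1282$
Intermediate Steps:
$V{\left(K,G \right)} = G \left(5 + 5 K\right)$ ($V{\left(K,G \right)} = \left(K + 1\right) 5 G = \left(1 + K\right) 5 G = \left(5 + 5 K\right) G = G \left(5 + 5 K\right)$)
$V{\left(8,-18 \right)} - 472 = 5 \left(-18\right) \left(1 + 8\right) - 472 = 5 \left(-18\right) 9 - 472 = -810 - 472 = -1282$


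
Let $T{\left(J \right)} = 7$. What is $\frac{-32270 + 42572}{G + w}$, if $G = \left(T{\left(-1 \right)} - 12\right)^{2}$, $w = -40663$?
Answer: $- \frac{1717}{6773} \approx -0.25351$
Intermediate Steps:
$G = 25$ ($G = \left(7 - 12\right)^{2} = \left(-5\right)^{2} = 25$)
$\frac{-32270 + 42572}{G + w} = \frac{-32270 + 42572}{25 - 40663} = \frac{10302}{-40638} = 10302 \left(- \frac{1}{40638}\right) = - \frac{1717}{6773}$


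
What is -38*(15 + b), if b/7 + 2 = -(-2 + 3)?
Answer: 228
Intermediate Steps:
b = -21 (b = -14 + 7*(-(-2 + 3)) = -14 + 7*(-1*1) = -14 + 7*(-1) = -14 - 7 = -21)
-38*(15 + b) = -38*(15 - 21) = -38*(-6) = 228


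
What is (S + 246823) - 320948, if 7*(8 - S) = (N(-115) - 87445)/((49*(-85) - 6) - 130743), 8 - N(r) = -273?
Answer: -4999716695/67457 ≈ -74117.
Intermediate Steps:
N(r) = 281 (N(r) = 8 - 1*(-273) = 8 + 273 = 281)
S = 533430/67457 (S = 8 - (281 - 87445)/(7*((49*(-85) - 6) - 130743)) = 8 - (-12452)/((-4165 - 6) - 130743) = 8 - (-12452)/(-4171 - 130743) = 8 - (-12452)/(-134914) = 8 - (-12452)*(-1)/134914 = 8 - ⅐*43582/67457 = 8 - 6226/67457 = 533430/67457 ≈ 7.9077)
(S + 246823) - 320948 = (533430/67457 + 246823) - 320948 = 16650472541/67457 - 320948 = -4999716695/67457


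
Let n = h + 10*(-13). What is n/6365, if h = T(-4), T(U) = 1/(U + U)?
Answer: -1041/50920 ≈ -0.020444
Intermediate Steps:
T(U) = 1/(2*U)
h = -⅛ (h = (½)/(-4) = (½)*(-¼) = -⅛ ≈ -0.12500)
n = -1041/8 (n = -⅛ + 10*(-13) = -⅛ - 130 = -1041/8 ≈ -130.13)
n/6365 = -1041/8/6365 = -1041/8*1/6365 = -1041/50920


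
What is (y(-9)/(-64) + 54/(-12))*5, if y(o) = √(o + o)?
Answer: -45/2 - 15*I*√2/64 ≈ -22.5 - 0.33146*I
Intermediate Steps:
y(o) = √2*√o (y(o) = √(2*o) = √2*√o)
(y(-9)/(-64) + 54/(-12))*5 = ((√2*√(-9))/(-64) + 54/(-12))*5 = ((√2*(3*I))*(-1/64) + 54*(-1/12))*5 = ((3*I*√2)*(-1/64) - 9/2)*5 = (-3*I*√2/64 - 9/2)*5 = (-9/2 - 3*I*√2/64)*5 = -45/2 - 15*I*√2/64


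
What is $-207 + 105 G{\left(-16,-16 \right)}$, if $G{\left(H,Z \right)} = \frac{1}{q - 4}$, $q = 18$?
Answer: $- \frac{399}{2} \approx -199.5$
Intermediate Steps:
$G{\left(H,Z \right)} = \frac{1}{14}$ ($G{\left(H,Z \right)} = \frac{1}{18 - 4} = \frac{1}{14}$)
$-207 + 105 G{\left(-16,-16 \right)} = -207 + 105 \cdot \frac{1}{14} = -207 + \frac{15}{2} = - \frac{399}{2}$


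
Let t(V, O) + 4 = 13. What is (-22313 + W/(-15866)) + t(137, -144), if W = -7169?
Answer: -353868095/15866 ≈ -22304.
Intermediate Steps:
t(V, O) = 9 (t(V, O) = -4 + 13 = 9)
(-22313 + W/(-15866)) + t(137, -144) = (-22313 - 7169/(-15866)) + 9 = (-22313 - 7169*(-1/15866)) + 9 = (-22313 + 7169/15866) + 9 = -354010889/15866 + 9 = -353868095/15866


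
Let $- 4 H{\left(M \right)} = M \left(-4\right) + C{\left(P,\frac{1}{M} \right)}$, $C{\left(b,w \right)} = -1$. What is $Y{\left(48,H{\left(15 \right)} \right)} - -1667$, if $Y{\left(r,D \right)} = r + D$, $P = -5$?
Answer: $\frac{6921}{4} \approx 1730.3$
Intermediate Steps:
$H{\left(M \right)} = \frac{1}{4} + M$ ($H{\left(M \right)} = - \frac{M \left(-4\right) - 1}{4} = - \frac{- 4 M - 1}{4} = - \frac{-1 - 4 M}{4} = \frac{1}{4} + M$)
$Y{\left(r,D \right)} = D + r$
$Y{\left(48,H{\left(15 \right)} \right)} - -1667 = \left(\left(\frac{1}{4} + 15\right) + 48\right) - -1667 = \left(\frac{61}{4} + 48\right) + 1667 = \frac{253}{4} + 1667 = \frac{6921}{4}$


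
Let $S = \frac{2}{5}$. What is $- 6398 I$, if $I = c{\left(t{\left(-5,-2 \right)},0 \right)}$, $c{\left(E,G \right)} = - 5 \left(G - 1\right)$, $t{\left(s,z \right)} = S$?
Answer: $-31990$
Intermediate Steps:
$S = \frac{2}{5}$ ($S = 2 \cdot \frac{1}{5} = \frac{2}{5} \approx 0.4$)
$t{\left(s,z \right)} = \frac{2}{5}$
$c{\left(E,G \right)} = 5 - 5 G$ ($c{\left(E,G \right)} = - 5 \left(-1 + G\right) = 5 - 5 G$)
$I = 5$ ($I = 5 - 0 = 5 + 0 = 5$)
$- 6398 I = \left(-6398\right) 5 = -31990$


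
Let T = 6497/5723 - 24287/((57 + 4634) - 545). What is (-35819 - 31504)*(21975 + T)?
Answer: -11698516394279951/7909186 ≈ -1.4791e+9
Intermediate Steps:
T = -112057939/23727558 (T = 6497*(1/5723) - 24287/(4691 - 545) = 6497/5723 - 24287/4146 = -112057939/23727558 ≈ -4.7227)
(-35819 - 31504)*(21975 + T) = (-35819 - 31504)*(21975 - 112057939/23727558) = -67323*521301029111/23727558 = -11698516394279951/7909186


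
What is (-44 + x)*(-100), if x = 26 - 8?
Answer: 2600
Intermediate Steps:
x = 18
(-44 + x)*(-100) = (-44 + 18)*(-100) = -26*(-100) = 2600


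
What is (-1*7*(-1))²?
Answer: 49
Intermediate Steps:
(-1*7*(-1))² = (-7*(-1))² = 7² = 49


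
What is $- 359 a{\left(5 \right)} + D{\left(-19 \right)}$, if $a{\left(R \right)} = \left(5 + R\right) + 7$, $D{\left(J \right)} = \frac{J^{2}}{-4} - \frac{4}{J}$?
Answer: $- \frac{470671}{76} \approx -6193.0$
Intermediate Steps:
$D{\left(J \right)} = - \frac{4}{J} - \frac{J^{2}}{4}$ ($D{\left(J \right)} = J^{2} \left(- \frac{1}{4}\right) - \frac{4}{J} = - \frac{J^{2}}{4} - \frac{4}{J} = - \frac{4}{J} - \frac{J^{2}}{4}$)
$a{\left(R \right)} = 12 + R$
$- 359 a{\left(5 \right)} + D{\left(-19 \right)} = - 359 \left(12 + 5\right) + \frac{-16 - \left(-19\right)^{3}}{4 \left(-19\right)} = \left(-359\right) 17 + \frac{1}{4} \left(- \frac{1}{19}\right) \left(-16 - -6859\right) = -6103 + \frac{1}{4} \left(- \frac{1}{19}\right) \left(-16 + 6859\right) = -6103 + \frac{1}{4} \left(- \frac{1}{19}\right) 6843 = -6103 - \frac{6843}{76} = - \frac{470671}{76}$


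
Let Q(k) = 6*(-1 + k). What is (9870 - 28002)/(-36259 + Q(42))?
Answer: 18132/36013 ≈ 0.50348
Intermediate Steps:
Q(k) = -6 + 6*k
(9870 - 28002)/(-36259 + Q(42)) = (9870 - 28002)/(-36259 + (-6 + 6*42)) = -18132/(-36259 + (-6 + 252)) = -18132/(-36259 + 246) = -18132/(-36013) = -18132*(-1/36013) = 18132/36013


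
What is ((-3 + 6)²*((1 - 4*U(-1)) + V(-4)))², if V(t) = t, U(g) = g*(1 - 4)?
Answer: 18225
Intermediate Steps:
U(g) = -3*g (U(g) = g*(-3) = -3*g)
((-3 + 6)²*((1 - 4*U(-1)) + V(-4)))² = ((-3 + 6)²*((1 - (-12)*(-1)) - 4))² = (3²*((1 - 4*3) - 4))² = (9*((1 - 12) - 4))² = (9*(-11 - 4))² = (9*(-15))² = (-135)² = 18225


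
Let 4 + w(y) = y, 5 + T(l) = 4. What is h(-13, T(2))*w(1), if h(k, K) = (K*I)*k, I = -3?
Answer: 117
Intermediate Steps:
T(l) = -1 (T(l) = -5 + 4 = -1)
w(y) = -4 + y
h(k, K) = -3*K*k (h(k, K) = (K*(-3))*k = (-3*K)*k = -3*K*k)
h(-13, T(2))*w(1) = (-3*(-1)*(-13))*(-4 + 1) = -39*(-3) = 117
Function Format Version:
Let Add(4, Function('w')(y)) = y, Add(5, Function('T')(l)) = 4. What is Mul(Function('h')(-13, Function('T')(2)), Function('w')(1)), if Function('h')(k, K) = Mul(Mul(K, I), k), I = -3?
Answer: 117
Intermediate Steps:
Function('T')(l) = -1 (Function('T')(l) = Add(-5, 4) = -1)
Function('w')(y) = Add(-4, y)
Function('h')(k, K) = Mul(-3, K, k) (Function('h')(k, K) = Mul(Mul(K, -3), k) = Mul(Mul(-3, K), k) = Mul(-3, K, k))
Mul(Function('h')(-13, Function('T')(2)), Function('w')(1)) = Mul(Mul(-3, -1, -13), Add(-4, 1)) = Mul(-39, -3) = 117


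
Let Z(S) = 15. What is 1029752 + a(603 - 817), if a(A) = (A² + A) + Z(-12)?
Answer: 1075349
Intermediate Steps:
a(A) = 15 + A + A² (a(A) = (A² + A) + 15 = (A + A²) + 15 = 15 + A + A²)
1029752 + a(603 - 817) = 1029752 + (15 + (603 - 817) + (603 - 817)²) = 1029752 + (15 - 214 + (-214)²) = 1029752 + (15 - 214 + 45796) = 1029752 + 45597 = 1075349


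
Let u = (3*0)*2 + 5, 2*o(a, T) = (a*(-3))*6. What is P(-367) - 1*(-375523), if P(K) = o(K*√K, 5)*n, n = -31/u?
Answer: 375523 - 102393*I*√367/5 ≈ 3.7552e+5 - 3.9231e+5*I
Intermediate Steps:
o(a, T) = -9*a (o(a, T) = ((a*(-3))*6)/2 = (-3*a*6)/2 = (-18*a)/2 = -9*a)
u = 5 (u = 0*2 + 5 = 0 + 5 = 5)
n = -31/5 ≈ -6.2000
P(K) = 279*K^(3/2)/5 (P(K) = -9*K*√K*(-31/5) = -9*K^(3/2)*(-31/5) = 279*K^(3/2)/5)
P(-367) - 1*(-375523) = 279*(-367)^(3/2)/5 - 1*(-375523) = 279*(-367*I*√367)/5 + 375523 = -102393*I*√367/5 + 375523 = 375523 - 102393*I*√367/5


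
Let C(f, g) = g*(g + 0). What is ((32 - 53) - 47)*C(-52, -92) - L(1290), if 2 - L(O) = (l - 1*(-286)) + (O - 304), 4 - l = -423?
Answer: -573855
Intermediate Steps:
l = 427 (l = 4 - 1*(-423) = 4 + 423 = 427)
C(f, g) = g² (C(f, g) = g*g = g²)
L(O) = -407 - O (L(O) = 2 - ((427 - 1*(-286)) + (O - 304)) = 2 - ((427 + 286) + (-304 + O)) = 2 - (713 + (-304 + O)) = 2 - (409 + O) = 2 + (-409 - O) = -407 - O)
((32 - 53) - 47)*C(-52, -92) - L(1290) = ((32 - 53) - 47)*(-92)² - (-407 - 1*1290) = (-21 - 47)*8464 - (-407 - 1290) = -68*8464 - 1*(-1697) = -575552 + 1697 = -573855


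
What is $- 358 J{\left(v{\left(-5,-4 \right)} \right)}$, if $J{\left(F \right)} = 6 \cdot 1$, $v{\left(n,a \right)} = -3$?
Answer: $-2148$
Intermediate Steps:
$J{\left(F \right)} = 6$
$- 358 J{\left(v{\left(-5,-4 \right)} \right)} = \left(-358\right) 6 = -2148$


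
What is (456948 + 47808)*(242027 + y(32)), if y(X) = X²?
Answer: 122681450556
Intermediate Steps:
(456948 + 47808)*(242027 + y(32)) = (456948 + 47808)*(242027 + 32²) = 504756*(242027 + 1024) = 504756*243051 = 122681450556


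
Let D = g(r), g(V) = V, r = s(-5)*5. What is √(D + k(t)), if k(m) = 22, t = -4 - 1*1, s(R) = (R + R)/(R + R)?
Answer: 3*√3 ≈ 5.1962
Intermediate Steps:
s(R) = 1 (s(R) = (2*R)/((2*R)) = (2*R)*(1/(2*R)) = 1)
t = -5 (t = -4 - 1 = -5)
r = 5 (r = 1*5 = 5)
D = 5
√(D + k(t)) = √(5 + 22) = √27 = 3*√3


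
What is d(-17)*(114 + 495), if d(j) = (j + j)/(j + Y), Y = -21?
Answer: 10353/19 ≈ 544.89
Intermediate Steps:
d(j) = 2*j/(-21 + j) (d(j) = (j + j)/(j - 21) = (2*j)/(-21 + j) = 2*j/(-21 + j))
d(-17)*(114 + 495) = (2*(-17)/(-21 - 17))*(114 + 495) = (2*(-17)/(-38))*609 = (2*(-17)*(-1/38))*609 = (17/19)*609 = 10353/19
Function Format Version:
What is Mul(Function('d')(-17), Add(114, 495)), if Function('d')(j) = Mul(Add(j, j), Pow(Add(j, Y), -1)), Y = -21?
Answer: Rational(10353, 19) ≈ 544.89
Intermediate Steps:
Function('d')(j) = Mul(2, j, Pow(Add(-21, j), -1)) (Function('d')(j) = Mul(Add(j, j), Pow(Add(j, -21), -1)) = Mul(Mul(2, j), Pow(Add(-21, j), -1)) = Mul(2, j, Pow(Add(-21, j), -1)))
Mul(Function('d')(-17), Add(114, 495)) = Mul(Mul(2, -17, Pow(Add(-21, -17), -1)), Add(114, 495)) = Mul(Mul(2, -17, Pow(-38, -1)), 609) = Mul(Mul(2, -17, Rational(-1, 38)), 609) = Mul(Rational(17, 19), 609) = Rational(10353, 19)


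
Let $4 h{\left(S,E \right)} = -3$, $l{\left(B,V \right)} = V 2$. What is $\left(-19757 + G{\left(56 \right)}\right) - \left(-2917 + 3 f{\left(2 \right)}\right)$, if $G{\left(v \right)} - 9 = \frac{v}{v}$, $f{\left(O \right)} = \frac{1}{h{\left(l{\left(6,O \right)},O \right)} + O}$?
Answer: $- \frac{84162}{5} \approx -16832.0$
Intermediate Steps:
$l{\left(B,V \right)} = 2 V$
$h{\left(S,E \right)} = - \frac{3}{4}$ ($h{\left(S,E \right)} = \frac{1}{4} \left(-3\right) = - \frac{3}{4}$)
$f{\left(O \right)} = \frac{1}{- \frac{3}{4} + O}$
$G{\left(v \right)} = 10$ ($G{\left(v \right)} = 9 + \frac{v}{v} = 9 + 1 = 10$)
$\left(-19757 + G{\left(56 \right)}\right) - \left(-2917 + 3 f{\left(2 \right)}\right) = \left(-19757 + 10\right) + \left(\left(-36\right) \left(-81\right) + \left(- 3 \frac{4}{-3 + 4 \cdot 2} + 1\right)\right) = -19747 + \left(2916 + \left(- 3 \frac{4}{-3 + 8} + 1\right)\right) = -19747 + \left(2916 + \left(- 3 \cdot \frac{4}{5} + 1\right)\right) = -19747 + \left(2916 + \left(- 3 \cdot 4 \cdot \frac{1}{5} + 1\right)\right) = -19747 + \left(2916 + \left(\left(-3\right) \frac{4}{5} + 1\right)\right) = -19747 + \left(2916 + \left(- \frac{12}{5} + 1\right)\right) = -19747 + \left(2916 - \frac{7}{5}\right) = -19747 + \frac{14573}{5} = - \frac{84162}{5}$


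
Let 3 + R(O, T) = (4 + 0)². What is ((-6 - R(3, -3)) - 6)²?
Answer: 625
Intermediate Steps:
R(O, T) = 13 (R(O, T) = -3 + (4 + 0)² = -3 + 4² = -3 + 16 = 13)
((-6 - R(3, -3)) - 6)² = ((-6 - 1*13) - 6)² = ((-6 - 13) - 6)² = (-19 - 6)² = (-25)² = 625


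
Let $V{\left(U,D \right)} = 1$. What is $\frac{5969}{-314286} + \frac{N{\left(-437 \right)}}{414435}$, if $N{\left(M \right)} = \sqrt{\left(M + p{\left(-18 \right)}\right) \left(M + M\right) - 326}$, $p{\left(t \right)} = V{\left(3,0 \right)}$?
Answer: $- \frac{5969}{314286} + \frac{\sqrt{380738}}{414435} \approx -0.017503$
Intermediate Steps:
$p{\left(t \right)} = 1$
$N{\left(M \right)} = \sqrt{-326 + 2 M \left(1 + M\right)}$ ($N{\left(M \right)} = \sqrt{\left(M + 1\right) \left(M + M\right) - 326} = \sqrt{\left(1 + M\right) 2 M - 326} = \sqrt{2 M \left(1 + M\right) - 326} = \sqrt{-326 + 2 M \left(1 + M\right)}$)
$\frac{5969}{-314286} + \frac{N{\left(-437 \right)}}{414435} = \frac{5969}{-314286} + \frac{\sqrt{-326 + 2 \left(-437\right) + 2 \left(-437\right)^{2}}}{414435} = 5969 \left(- \frac{1}{314286}\right) + \sqrt{-326 - 874 + 2 \cdot 190969} \cdot \frac{1}{414435} = - \frac{5969}{314286} + \sqrt{-326 - 874 + 381938} \cdot \frac{1}{414435} = - \frac{5969}{314286} + \sqrt{380738} \cdot \frac{1}{414435} = - \frac{5969}{314286} + \frac{\sqrt{380738}}{414435}$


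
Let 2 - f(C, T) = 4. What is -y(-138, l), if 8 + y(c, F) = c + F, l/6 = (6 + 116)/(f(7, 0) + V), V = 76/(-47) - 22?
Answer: 52547/301 ≈ 174.57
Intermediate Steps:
f(C, T) = -2 (f(C, T) = 2 - 1*4 = 2 - 4 = -2)
V = -1110/47 (V = 76*(-1/47) - 22 = -76/47 - 22 = -1110/47 ≈ -23.617)
l = -8601/301 (l = 6*((6 + 116)/(-2 - 1110/47)) = 6*(122/(-1204/47)) = 6*(122*(-47/1204)) = 6*(-2867/602) = -8601/301 ≈ -28.575)
y(c, F) = -8 + F + c (y(c, F) = -8 + (c + F) = -8 + (F + c) = -8 + F + c)
-y(-138, l) = -(-8 - 8601/301 - 138) = -1*(-52547/301) = 52547/301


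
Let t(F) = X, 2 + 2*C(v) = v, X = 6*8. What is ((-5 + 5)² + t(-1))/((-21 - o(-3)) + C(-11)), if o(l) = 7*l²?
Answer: -96/181 ≈ -0.53039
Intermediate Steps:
X = 48
C(v) = -1 + v/2
t(F) = 48
((-5 + 5)² + t(-1))/((-21 - o(-3)) + C(-11)) = ((-5 + 5)² + 48)/((-21 - 7*(-3)²) + (-1 + (½)*(-11))) = (0² + 48)/((-21 - 7*9) + (-1 - 11/2)) = (0 + 48)/((-21 - 1*63) - 13/2) = 48/((-21 - 63) - 13/2) = 48/(-84 - 13/2) = 48/(-181/2) = 48*(-2/181) = -96/181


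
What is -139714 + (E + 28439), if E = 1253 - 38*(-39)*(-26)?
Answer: -148554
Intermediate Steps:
E = -37279 (E = 1253 + 1482*(-26) = 1253 - 38532 = -37279)
-139714 + (E + 28439) = -139714 + (-37279 + 28439) = -139714 - 8840 = -148554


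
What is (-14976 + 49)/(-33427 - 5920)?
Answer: 1357/3577 ≈ 0.37937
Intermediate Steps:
(-14976 + 49)/(-33427 - 5920) = -14927/(-39347) = -14927*(-1/39347) = 1357/3577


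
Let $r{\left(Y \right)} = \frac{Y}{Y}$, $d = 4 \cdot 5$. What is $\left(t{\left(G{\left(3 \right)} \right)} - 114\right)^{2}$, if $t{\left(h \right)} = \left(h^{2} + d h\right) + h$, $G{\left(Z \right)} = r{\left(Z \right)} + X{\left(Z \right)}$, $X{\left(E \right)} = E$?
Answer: $196$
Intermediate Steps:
$d = 20$
$r{\left(Y \right)} = 1$
$G{\left(Z \right)} = 1 + Z$
$t{\left(h \right)} = h^{2} + 21 h$ ($t{\left(h \right)} = \left(h^{2} + 20 h\right) + h = h^{2} + 21 h$)
$\left(t{\left(G{\left(3 \right)} \right)} - 114\right)^{2} = \left(\left(1 + 3\right) \left(21 + \left(1 + 3\right)\right) - 114\right)^{2} = \left(4 \left(21 + 4\right) - 114\right)^{2} = \left(4 \cdot 25 - 114\right)^{2} = \left(100 - 114\right)^{2} = \left(-14\right)^{2} = 196$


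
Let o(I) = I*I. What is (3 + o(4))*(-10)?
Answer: -190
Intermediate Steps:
o(I) = I²
(3 + o(4))*(-10) = (3 + 4²)*(-10) = (3 + 16)*(-10) = 19*(-10) = -190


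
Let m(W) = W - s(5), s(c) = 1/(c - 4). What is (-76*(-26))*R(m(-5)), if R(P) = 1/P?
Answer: -988/3 ≈ -329.33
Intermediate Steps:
s(c) = 1/(-4 + c)
m(W) = -1 + W (m(W) = W - 1/(-4 + 5) = W - 1/1 = W - 1*1 = W - 1 = -1 + W)
R(P) = 1/P
(-76*(-26))*R(m(-5)) = (-76*(-26))/(-1 - 5) = 1976/(-6) = 1976*(-⅙) = -988/3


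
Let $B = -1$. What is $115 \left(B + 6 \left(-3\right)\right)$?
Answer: $-2185$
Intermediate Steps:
$115 \left(B + 6 \left(-3\right)\right) = 115 \left(-1 + 6 \left(-3\right)\right) = 115 \left(-1 - 18\right) = 115 \left(-19\right) = -2185$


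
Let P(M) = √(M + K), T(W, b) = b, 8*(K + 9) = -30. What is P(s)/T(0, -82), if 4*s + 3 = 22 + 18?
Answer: -I*√14/164 ≈ -0.022815*I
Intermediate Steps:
K = -51/4 (K = -9 + (⅛)*(-30) = -9 - 15/4 = -51/4 ≈ -12.750)
s = 37/4 (s = -¾ + (22 + 18)/4 = -¾ + (¼)*40 = -¾ + 10 = 37/4 ≈ 9.2500)
P(M) = √(-51/4 + M) (P(M) = √(M - 51/4) = √(-51/4 + M))
P(s)/T(0, -82) = (√(-51 + 4*(37/4))/2)/(-82) = (√(-51 + 37)/2)*(-1/82) = (√(-14)/2)*(-1/82) = ((I*√14)/2)*(-1/82) = (I*√14/2)*(-1/82) = -I*√14/164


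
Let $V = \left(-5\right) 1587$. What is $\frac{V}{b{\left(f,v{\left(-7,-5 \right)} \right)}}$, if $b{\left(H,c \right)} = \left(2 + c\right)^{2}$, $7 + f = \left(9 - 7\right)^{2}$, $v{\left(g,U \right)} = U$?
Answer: $- \frac{2645}{3} \approx -881.67$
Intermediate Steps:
$f = -3$ ($f = -7 + \left(9 - 7\right)^{2} = -7 + 2^{2} = -7 + 4 = -3$)
$V = -7935$
$\frac{V}{b{\left(f,v{\left(-7,-5 \right)} \right)}} = - \frac{7935}{\left(2 - 5\right)^{2}} = - \frac{7935}{\left(-3\right)^{2}} = - \frac{7935}{9} = \left(-7935\right) \frac{1}{9} = - \frac{2645}{3}$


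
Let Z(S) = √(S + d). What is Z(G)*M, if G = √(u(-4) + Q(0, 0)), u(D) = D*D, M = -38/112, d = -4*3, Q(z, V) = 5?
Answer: -19*I*√(12 - √21)/56 ≈ -0.92404*I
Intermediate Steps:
d = -12
M = -19/56 (M = -38*1/112 = -19/56 ≈ -0.33929)
u(D) = D²
G = √21 (G = √((-4)² + 5) = √(16 + 5) = √21 ≈ 4.5826)
Z(S) = √(-12 + S) (Z(S) = √(S - 12) = √(-12 + S))
Z(G)*M = √(-12 + √21)*(-19/56) = -19*√(-12 + √21)/56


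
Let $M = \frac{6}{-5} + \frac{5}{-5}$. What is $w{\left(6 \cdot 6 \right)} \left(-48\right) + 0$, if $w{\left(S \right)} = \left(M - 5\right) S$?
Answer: $\frac{62208}{5} \approx 12442.0$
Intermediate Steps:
$M = - \frac{11}{5}$ ($M = 6 \left(- \frac{1}{5}\right) + 5 \left(- \frac{1}{5}\right) = - \frac{6}{5} - 1 = - \frac{11}{5} \approx -2.2$)
$w{\left(S \right)} = - \frac{36 S}{5}$ ($w{\left(S \right)} = \left(- \frac{11}{5} - 5\right) S = - \frac{36 S}{5}$)
$w{\left(6 \cdot 6 \right)} \left(-48\right) + 0 = - \frac{36 \cdot 6 \cdot 6}{5} \left(-48\right) + 0 = \left(- \frac{36}{5}\right) 36 \left(-48\right) + 0 = \left(- \frac{1296}{5}\right) \left(-48\right) + 0 = \frac{62208}{5} + 0 = \frac{62208}{5}$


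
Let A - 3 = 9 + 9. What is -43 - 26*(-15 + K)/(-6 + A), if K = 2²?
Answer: -359/15 ≈ -23.933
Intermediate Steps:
K = 4
A = 21 (A = 3 + (9 + 9) = 3 + 18 = 21)
-43 - 26*(-15 + K)/(-6 + A) = -43 - 26*(-15 + 4)/(-6 + 21) = -43 - (-286)/15 = -43 - 26*(-11/15) = -43 + 286/15 = -359/15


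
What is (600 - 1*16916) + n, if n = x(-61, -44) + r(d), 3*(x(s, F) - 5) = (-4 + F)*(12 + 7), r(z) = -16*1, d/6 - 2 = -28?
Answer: -16631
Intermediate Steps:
d = -156 (d = 12 + 6*(-28) = 12 - 168 = -156)
r(z) = -16
x(s, F) = -61/3 + 19*F/3 (x(s, F) = 5 + ((-4 + F)*(12 + 7))/3 = 5 + ((-4 + F)*19)/3 = 5 + (-76 + 19*F)/3 = 5 + (-76/3 + 19*F/3) = -61/3 + 19*F/3)
n = -315 (n = (-61/3 + (19/3)*(-44)) - 16 = (-61/3 - 836/3) - 16 = -299 - 16 = -315)
(600 - 1*16916) + n = (600 - 1*16916) - 315 = (600 - 16916) - 315 = -16316 - 315 = -16631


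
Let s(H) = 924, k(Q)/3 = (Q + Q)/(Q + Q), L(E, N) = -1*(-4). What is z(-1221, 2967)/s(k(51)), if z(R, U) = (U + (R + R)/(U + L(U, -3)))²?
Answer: 25886806875075/2718667028 ≈ 9521.9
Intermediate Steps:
L(E, N) = 4
k(Q) = 3 (k(Q) = 3*((Q + Q)/(Q + Q)) = 3*((2*Q)/((2*Q))) = 3*((2*Q)*(1/(2*Q))) = 3*1 = 3)
z(R, U) = (U + 2*R/(4 + U))² (z(R, U) = (U + (R + R)/(U + 4))² = (U + (2*R)/(4 + U))² = (U + 2*R/(4 + U))²)
z(-1221, 2967)/s(k(51)) = ((2967² + 2*(-1221) + 4*2967)²/(4 + 2967)²)/924 = ((8803089 - 2442 + 11868)²/2971²)*(1/924) = ((1/8826841)*8812515²)*(1/924) = ((1/8826841)*77660420625225)*(1/924) = (77660420625225/8826841)*(1/924) = 25886806875075/2718667028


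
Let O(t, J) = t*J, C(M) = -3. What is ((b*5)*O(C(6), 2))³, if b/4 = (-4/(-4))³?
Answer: -1728000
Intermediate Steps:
b = 4 (b = 4*(-4/(-4))³ = 4*(-4*(-¼))³ = 4*1³ = 4*1 = 4)
O(t, J) = J*t
((b*5)*O(C(6), 2))³ = ((4*5)*(2*(-3)))³ = (20*(-6))³ = (-120)³ = -1728000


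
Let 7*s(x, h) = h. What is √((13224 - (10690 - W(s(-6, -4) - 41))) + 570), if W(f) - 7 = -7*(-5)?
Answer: 11*√26 ≈ 56.089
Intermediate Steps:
s(x, h) = h/7
W(f) = 42 (W(f) = 7 - 7*(-5) = 7 + 35 = 42)
√((13224 - (10690 - W(s(-6, -4) - 41))) + 570) = √((13224 - (10690 - 1*42)) + 570) = √((13224 - (10690 - 42)) + 570) = √((13224 - 1*10648) + 570) = √((13224 - 10648) + 570) = √(2576 + 570) = √3146 = 11*√26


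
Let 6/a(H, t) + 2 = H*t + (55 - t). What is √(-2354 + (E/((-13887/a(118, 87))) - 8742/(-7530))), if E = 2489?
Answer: I*√519583237035823839359535/14860432410 ≈ 48.506*I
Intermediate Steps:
a(H, t) = 6/(53 - t + H*t) (a(H, t) = 6/(-2 + (H*t + (55 - t))) = 6/(-2 + (55 - t + H*t)) = 6/(53 - t + H*t))
√(-2354 + (E/((-13887/a(118, 87))) - 8742/(-7530))) = √(-2354 + (2489/((-13887/(6/(53 - 1*87 + 118*87)))) - 8742/(-7530))) = √(-2354 + (2489/((-13887/(6/(53 - 87 + 10266)))) - 8742*(-1/7530))) = √(-2354 + (2489/((-13887/(6/10232))) + 1457/1255)) = √(-2354 + (2489/((-13887/(6*(1/10232)))) + 1457/1255)) = √(-2354 + (2489/((-13887/3/5116)) + 1457/1255)) = √(-2354 + (2489/((-13887*5116/3)) + 1457/1255)) = √(-2354 + (2489/(-23681964) + 1457/1255)) = √(-2354 + (2489*(-1/23681964) + 1457/1255)) = √(-2354 + (-2489/23681964 + 1457/1255)) = √(-2354 + 34501497853/29720864820) = √(-69928414288427/29720864820) = I*√519583237035823839359535/14860432410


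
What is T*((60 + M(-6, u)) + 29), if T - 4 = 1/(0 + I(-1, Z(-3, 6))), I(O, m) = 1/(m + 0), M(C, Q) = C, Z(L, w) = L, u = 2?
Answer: 83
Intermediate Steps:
I(O, m) = 1/m
T = 1 (T = 4 + 1/(0 + 1/(-3)) = 4 + 1/(0 - ⅓) = 4 + 1/(-⅓) = 4 - 3 = 1)
T*((60 + M(-6, u)) + 29) = 1*((60 - 6) + 29) = 1*(54 + 29) = 1*83 = 83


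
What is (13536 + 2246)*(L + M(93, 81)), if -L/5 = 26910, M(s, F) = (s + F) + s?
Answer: -2119254306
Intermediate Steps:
M(s, F) = F + 2*s (M(s, F) = (F + s) + s = F + 2*s)
L = -134550 (L = -5*26910 = -134550)
(13536 + 2246)*(L + M(93, 81)) = (13536 + 2246)*(-134550 + (81 + 2*93)) = 15782*(-134550 + (81 + 186)) = 15782*(-134550 + 267) = 15782*(-134283) = -2119254306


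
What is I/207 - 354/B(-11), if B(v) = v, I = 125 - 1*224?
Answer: 8021/253 ≈ 31.704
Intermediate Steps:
I = -99 (I = 125 - 224 = -99)
I/207 - 354/B(-11) = -99/207 - 354/(-11) = -99*1/207 - 354*(-1/11) = -11/23 + 354/11 = 8021/253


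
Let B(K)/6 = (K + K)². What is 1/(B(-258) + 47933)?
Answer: 1/1645469 ≈ 6.0773e-7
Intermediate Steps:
B(K) = 24*K² (B(K) = 6*(K + K)² = 6*(2*K)² = 6*(4*K²) = 24*K²)
1/(B(-258) + 47933) = 1/(24*(-258)² + 47933) = 1/(24*66564 + 47933) = 1/(1597536 + 47933) = 1/1645469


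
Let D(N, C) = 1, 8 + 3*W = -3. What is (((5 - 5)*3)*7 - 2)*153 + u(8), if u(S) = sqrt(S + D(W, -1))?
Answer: -303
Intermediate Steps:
W = -11/3 (W = -8/3 + (1/3)*(-3) = -8/3 - 1 = -11/3 ≈ -3.6667)
u(S) = sqrt(1 + S) (u(S) = sqrt(S + 1) = sqrt(1 + S))
(((5 - 5)*3)*7 - 2)*153 + u(8) = (((5 - 5)*3)*7 - 2)*153 + sqrt(1 + 8) = ((0*3)*7 - 2)*153 + sqrt(9) = (0*7 - 2)*153 + 3 = (0 - 2)*153 + 3 = -2*153 + 3 = -306 + 3 = -303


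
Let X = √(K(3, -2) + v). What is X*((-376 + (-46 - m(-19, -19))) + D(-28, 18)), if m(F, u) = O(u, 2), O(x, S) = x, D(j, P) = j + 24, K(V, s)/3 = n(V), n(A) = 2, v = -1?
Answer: -407*√5 ≈ -910.08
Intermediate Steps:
K(V, s) = 6 (K(V, s) = 3*2 = 6)
D(j, P) = 24 + j
m(F, u) = u
X = √5 (X = √(6 - 1) = √5 ≈ 2.2361)
X*((-376 + (-46 - m(-19, -19))) + D(-28, 18)) = √5*((-376 + (-46 - 1*(-19))) + (24 - 28)) = √5*((-376 + (-46 + 19)) - 4) = √5*((-376 - 27) - 4) = √5*(-403 - 4) = √5*(-407) = -407*√5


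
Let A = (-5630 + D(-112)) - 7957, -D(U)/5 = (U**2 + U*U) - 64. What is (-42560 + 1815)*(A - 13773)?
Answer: 6212797600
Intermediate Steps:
D(U) = 320 - 10*U**2 (D(U) = -5*((U**2 + U*U) - 64) = -5*((U**2 + U**2) - 64) = -5*(2*U**2 - 64) = -5*(-64 + 2*U**2) = 320 - 10*U**2)
A = -138707 (A = (-5630 + (320 - 10*(-112)**2)) - 7957 = (-5630 + (320 - 10*12544)) - 7957 = (-5630 + (320 - 125440)) - 7957 = (-5630 - 125120) - 7957 = -130750 - 7957 = -138707)
(-42560 + 1815)*(A - 13773) = (-42560 + 1815)*(-138707 - 13773) = -40745*(-152480) = 6212797600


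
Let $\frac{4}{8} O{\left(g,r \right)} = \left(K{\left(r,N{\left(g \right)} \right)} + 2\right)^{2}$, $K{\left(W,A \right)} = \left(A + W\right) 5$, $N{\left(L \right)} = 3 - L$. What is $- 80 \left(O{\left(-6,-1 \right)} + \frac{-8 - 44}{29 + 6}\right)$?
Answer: $- \frac{1974848}{7} \approx -2.8212 \cdot 10^{5}$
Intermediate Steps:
$K{\left(W,A \right)} = 5 A + 5 W$
$O{\left(g,r \right)} = 2 \left(17 - 5 g + 5 r\right)^{2}$ ($O{\left(g,r \right)} = 2 \left(\left(5 \left(3 - g\right) + 5 r\right) + 2\right)^{2} = 2 \left(\left(\left(15 - 5 g\right) + 5 r\right) + 2\right)^{2} = 2 \left(\left(15 - 5 g + 5 r\right) + 2\right)^{2} = 2 \left(17 - 5 g + 5 r\right)^{2}$)
$- 80 \left(O{\left(-6,-1 \right)} + \frac{-8 - 44}{29 + 6}\right) = - 80 \left(2 \left(17 - -30 + 5 \left(-1\right)\right)^{2} + \frac{-8 - 44}{29 + 6}\right) = - 80 \left(2 \left(17 + 30 - 5\right)^{2} - \frac{52}{35}\right) = - 80 \left(2 \cdot 42^{2} - \frac{52}{35}\right) = - 80 \left(2 \cdot 1764 - \frac{52}{35}\right) = - 80 \left(3528 - \frac{52}{35}\right) = \left(-80\right) \frac{123428}{35} = - \frac{1974848}{7}$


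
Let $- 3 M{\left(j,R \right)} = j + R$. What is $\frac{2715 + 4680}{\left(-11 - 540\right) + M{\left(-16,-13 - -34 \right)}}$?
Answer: $- \frac{22185}{1658} \approx -13.381$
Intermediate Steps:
$M{\left(j,R \right)} = - \frac{R}{3} - \frac{j}{3}$ ($M{\left(j,R \right)} = - \frac{j + R}{3} = - \frac{R + j}{3} = - \frac{R}{3} - \frac{j}{3}$)
$\frac{2715 + 4680}{\left(-11 - 540\right) + M{\left(-16,-13 - -34 \right)}} = \frac{2715 + 4680}{\left(-11 - 540\right) - \left(- \frac{16}{3} + \frac{-13 - -34}{3}\right)} = \frac{7395}{\left(-11 - 540\right) + \left(- \frac{-13 + 34}{3} + \frac{16}{3}\right)} = \frac{7395}{-551 + \left(\left(- \frac{1}{3}\right) 21 + \frac{16}{3}\right)} = \frac{7395}{-551 + \left(-7 + \frac{16}{3}\right)} = \frac{7395}{-551 - \frac{5}{3}} = \frac{7395}{- \frac{1658}{3}} = 7395 \left(- \frac{3}{1658}\right) = - \frac{22185}{1658}$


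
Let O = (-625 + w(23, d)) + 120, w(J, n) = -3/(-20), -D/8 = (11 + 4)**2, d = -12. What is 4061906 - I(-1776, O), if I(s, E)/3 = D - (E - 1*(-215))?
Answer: 81328729/20 ≈ 4.0664e+6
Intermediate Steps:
D = -1800 (D = -8*(11 + 4)**2 = -8*15**2 = -8*225 = -1800)
w(J, n) = 3/20 (w(J, n) = -3*(-1/20) = 3/20)
O = -10097/20 (O = (-625 + 3/20) + 120 = -12497/20 + 120 = -10097/20 ≈ -504.85)
I(s, E) = -6045 - 3*E (I(s, E) = 3*(-1800 - (E - 1*(-215))) = 3*(-1800 - (E + 215)) = 3*(-1800 - (215 + E)) = 3*(-1800 + (-215 - E)) = 3*(-2015 - E) = -6045 - 3*E)
4061906 - I(-1776, O) = 4061906 - (-6045 - 3*(-10097/20)) = 4061906 - (-6045 + 30291/20) = 4061906 - 1*(-90609/20) = 4061906 + 90609/20 = 81328729/20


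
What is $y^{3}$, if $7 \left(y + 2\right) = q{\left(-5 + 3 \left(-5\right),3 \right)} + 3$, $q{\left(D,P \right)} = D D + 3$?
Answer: $175616$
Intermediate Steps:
$q{\left(D,P \right)} = 3 + D^{2}$ ($q{\left(D,P \right)} = D^{2} + 3 = 3 + D^{2}$)
$y = 56$ ($y = -2 + \frac{\left(3 + \left(-5 + 3 \left(-5\right)\right)^{2}\right) + 3}{7} = -2 + \frac{\left(3 + \left(-5 - 15\right)^{2}\right) + 3}{7} = -2 + \frac{\left(3 + \left(-20\right)^{2}\right) + 3}{7} = -2 + \frac{\left(3 + 400\right) + 3}{7} = -2 + \frac{403 + 3}{7} = -2 + \frac{1}{7} \cdot 406 = -2 + 58 = 56$)
$y^{3} = 56^{3} = 175616$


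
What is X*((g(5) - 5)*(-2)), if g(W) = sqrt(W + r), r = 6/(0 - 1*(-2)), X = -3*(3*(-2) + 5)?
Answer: 30 - 12*sqrt(2) ≈ 13.029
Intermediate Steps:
X = 3 (X = -3*(-6 + 5) = -3*(-1) = 3)
r = 3 (r = 6/(0 + 2) = 6/2 = 6*(1/2) = 3)
g(W) = sqrt(3 + W) (g(W) = sqrt(W + 3) = sqrt(3 + W))
X*((g(5) - 5)*(-2)) = 3*((sqrt(3 + 5) - 5)*(-2)) = 3*((sqrt(8) - 5)*(-2)) = 3*((2*sqrt(2) - 5)*(-2)) = 3*((-5 + 2*sqrt(2))*(-2)) = 3*(10 - 4*sqrt(2)) = 30 - 12*sqrt(2)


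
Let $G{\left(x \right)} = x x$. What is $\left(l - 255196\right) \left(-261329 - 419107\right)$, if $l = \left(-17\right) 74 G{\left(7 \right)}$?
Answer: $215587981368$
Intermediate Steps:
$G{\left(x \right)} = x^{2}$
$l = -61642$ ($l = \left(-17\right) 74 \cdot 7^{2} = \left(-1258\right) 49 = -61642$)
$\left(l - 255196\right) \left(-261329 - 419107\right) = \left(-61642 - 255196\right) \left(-261329 - 419107\right) = \left(-316838\right) \left(-680436\right) = 215587981368$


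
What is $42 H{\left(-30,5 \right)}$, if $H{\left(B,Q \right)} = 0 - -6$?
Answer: $252$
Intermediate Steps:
$H{\left(B,Q \right)} = 6$ ($H{\left(B,Q \right)} = 0 + 6 = 6$)
$42 H{\left(-30,5 \right)} = 42 \cdot 6 = 252$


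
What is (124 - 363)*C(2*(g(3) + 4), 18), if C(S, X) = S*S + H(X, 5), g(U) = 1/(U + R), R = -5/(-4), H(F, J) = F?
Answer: -6199182/289 ≈ -21450.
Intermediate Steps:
R = 5/4 (R = -5*(-1/4) = 5/4 ≈ 1.2500)
g(U) = 1/(5/4 + U) (g(U) = 1/(U + 5/4) = 1/(5/4 + U))
C(S, X) = X + S**2 (C(S, X) = S*S + X = S**2 + X = X + S**2)
(124 - 363)*C(2*(g(3) + 4), 18) = (124 - 363)*(18 + (2*(4/(5 + 4*3) + 4))**2) = -239*(18 + (2*(4/(5 + 12) + 4))**2) = -239*(18 + (2*(4/17 + 4))**2) = -239*(18 + (2*(72/17))**2) = -239*(18 + (144/17)**2) = -239*(18 + 20736/289) = -239*25938/289 = -6199182/289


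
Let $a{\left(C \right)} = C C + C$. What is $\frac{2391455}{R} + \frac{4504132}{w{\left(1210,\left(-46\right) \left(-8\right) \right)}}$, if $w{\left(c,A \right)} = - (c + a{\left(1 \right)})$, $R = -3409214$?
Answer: $- \frac{3839612078927}{1032991842} \approx -3717.0$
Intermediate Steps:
$a{\left(C \right)} = C + C^{2}$ ($a{\left(C \right)} = C^{2} + C = C + C^{2}$)
$w{\left(c,A \right)} = -2 - c$ ($w{\left(c,A \right)} = - (c + 1 \left(1 + 1\right)) = - (c + 1 \cdot 2) = - (c + 2) = - (2 + c) = -2 - c$)
$\frac{2391455}{R} + \frac{4504132}{w{\left(1210,\left(-46\right) \left(-8\right) \right)}} = \frac{2391455}{-3409214} + \frac{4504132}{-2 - 1210} = 2391455 \left(- \frac{1}{3409214}\right) + \frac{4504132}{-2 - 1210} = - \frac{2391455}{3409214} + \frac{4504132}{-1212} = - \frac{2391455}{3409214} + 4504132 \left(- \frac{1}{1212}\right) = - \frac{2391455}{3409214} - \frac{1126033}{303} = - \frac{3839612078927}{1032991842}$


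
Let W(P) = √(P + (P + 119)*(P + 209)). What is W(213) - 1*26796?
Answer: -26796 + √140317 ≈ -26421.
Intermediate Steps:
W(P) = √(P + (119 + P)*(209 + P))
W(213) - 1*26796 = √(24871 + 213² + 329*213) - 1*26796 = √(24871 + 45369 + 70077) - 26796 = √140317 - 26796 = -26796 + √140317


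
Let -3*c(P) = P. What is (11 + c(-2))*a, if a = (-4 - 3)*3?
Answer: -245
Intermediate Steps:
a = -21 (a = -7*3 = -21)
c(P) = -P/3
(11 + c(-2))*a = (11 - ⅓*(-2))*(-21) = (11 + ⅔)*(-21) = (35/3)*(-21) = -245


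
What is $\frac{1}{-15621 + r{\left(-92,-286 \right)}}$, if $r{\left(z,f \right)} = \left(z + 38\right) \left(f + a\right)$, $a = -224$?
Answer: $\frac{1}{11919} \approx 8.39 \cdot 10^{-5}$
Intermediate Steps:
$r{\left(z,f \right)} = \left(-224 + f\right) \left(38 + z\right)$ ($r{\left(z,f \right)} = \left(z + 38\right) \left(f - 224\right) = \left(38 + z\right) \left(-224 + f\right) = \left(-224 + f\right) \left(38 + z\right)$)
$\frac{1}{-15621 + r{\left(-92,-286 \right)}} = \frac{1}{-15621 - -27540} = \frac{1}{-15621 + \left(-8512 + 20608 - 10868 + 26312\right)} = \frac{1}{-15621 + 27540} = \frac{1}{11919}$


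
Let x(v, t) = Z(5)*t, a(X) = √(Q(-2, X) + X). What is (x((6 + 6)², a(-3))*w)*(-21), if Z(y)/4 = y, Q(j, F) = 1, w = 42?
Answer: -17640*I*√2 ≈ -24947.0*I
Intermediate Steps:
Z(y) = 4*y
a(X) = √(1 + X)
x(v, t) = 20*t (x(v, t) = (4*5)*t = 20*t)
(x((6 + 6)², a(-3))*w)*(-21) = ((20*√(1 - 3))*42)*(-21) = ((20*√(-2))*42)*(-21) = ((20*(I*√2))*42)*(-21) = ((20*I*√2)*42)*(-21) = (840*I*√2)*(-21) = -17640*I*√2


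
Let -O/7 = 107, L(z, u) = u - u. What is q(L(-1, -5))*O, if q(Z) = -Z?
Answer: 0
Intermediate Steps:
L(z, u) = 0
O = -749 (O = -7*107 = -749)
q(L(-1, -5))*O = -1*0*(-749) = 0*(-749) = 0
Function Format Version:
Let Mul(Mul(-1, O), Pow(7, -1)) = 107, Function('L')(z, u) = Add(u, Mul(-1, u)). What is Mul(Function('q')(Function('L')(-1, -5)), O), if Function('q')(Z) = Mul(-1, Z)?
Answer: 0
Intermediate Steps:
Function('L')(z, u) = 0
O = -749 (O = Mul(-7, 107) = -749)
Mul(Function('q')(Function('L')(-1, -5)), O) = Mul(Mul(-1, 0), -749) = Mul(0, -749) = 0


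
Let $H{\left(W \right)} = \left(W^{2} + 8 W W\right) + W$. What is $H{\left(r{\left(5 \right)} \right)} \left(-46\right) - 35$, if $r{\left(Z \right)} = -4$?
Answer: $-6475$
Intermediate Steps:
$H{\left(W \right)} = W + 9 W^{2}$ ($H{\left(W \right)} = \left(W^{2} + 8 W^{2}\right) + W = 9 W^{2} + W = W + 9 W^{2}$)
$H{\left(r{\left(5 \right)} \right)} \left(-46\right) - 35 = - 4 \left(1 + 9 \left(-4\right)\right) \left(-46\right) - 35 = - 4 \left(1 - 36\right) \left(-46\right) - 35 = \left(-4\right) \left(-35\right) \left(-46\right) - 35 = 140 \left(-46\right) - 35 = -6440 - 35 = -6475$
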